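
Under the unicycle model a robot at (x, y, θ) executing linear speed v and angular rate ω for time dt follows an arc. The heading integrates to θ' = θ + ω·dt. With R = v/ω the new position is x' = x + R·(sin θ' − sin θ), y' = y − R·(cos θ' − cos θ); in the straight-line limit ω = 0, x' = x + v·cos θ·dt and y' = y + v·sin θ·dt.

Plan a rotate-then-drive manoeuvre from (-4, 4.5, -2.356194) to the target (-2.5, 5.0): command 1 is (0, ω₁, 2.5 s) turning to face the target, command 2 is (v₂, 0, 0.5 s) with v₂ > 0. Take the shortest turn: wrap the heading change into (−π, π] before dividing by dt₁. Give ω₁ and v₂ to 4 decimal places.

heading to target = atan2(5−4.5, -2.5−-4) = 0.3218
Δθ = wrap(0.3218 − -2.3562) = 2.6779; ω₁ = Δθ/dt₁ = 1.0712
distance = √((-2.5−-4)² + (5−4.5)²) = 1.5811; v₂ = distance/dt₂ = 3.1623

ω₁ = 1.0712, v₂ = 3.1623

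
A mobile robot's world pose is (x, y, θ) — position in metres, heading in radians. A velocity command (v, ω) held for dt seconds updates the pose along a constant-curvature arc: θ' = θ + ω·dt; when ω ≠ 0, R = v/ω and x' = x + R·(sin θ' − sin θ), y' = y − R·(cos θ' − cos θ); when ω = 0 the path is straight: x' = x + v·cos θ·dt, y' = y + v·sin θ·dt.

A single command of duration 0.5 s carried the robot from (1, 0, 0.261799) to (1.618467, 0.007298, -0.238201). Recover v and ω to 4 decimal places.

Δθ = -0.238201 − 0.261799 = -0.500000
ω = Δθ/dt = -0.500000/0.5 = -1.0000
R = Δx/(sin θ' − sin θ) = -1.2500
v = R·ω = -1.2500·-1.0000 = 1.2500

v = 1.2500, ω = -1.0000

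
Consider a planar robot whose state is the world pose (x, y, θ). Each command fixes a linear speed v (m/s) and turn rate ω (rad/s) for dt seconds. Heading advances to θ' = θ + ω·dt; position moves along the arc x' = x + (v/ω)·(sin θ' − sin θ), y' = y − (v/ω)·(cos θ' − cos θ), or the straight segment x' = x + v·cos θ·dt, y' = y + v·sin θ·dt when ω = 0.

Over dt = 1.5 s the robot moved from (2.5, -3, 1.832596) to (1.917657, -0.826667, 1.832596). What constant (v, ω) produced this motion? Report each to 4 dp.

v = 1.5000, ω = 0.0000

Δθ = 1.832596 − 1.832596 = 0.000000
ω = Δθ/dt = 0.000000/1.5 = 0.0000
ω = 0 → v = (Δx·cos θ + Δy·sin θ)/dt = 1.5000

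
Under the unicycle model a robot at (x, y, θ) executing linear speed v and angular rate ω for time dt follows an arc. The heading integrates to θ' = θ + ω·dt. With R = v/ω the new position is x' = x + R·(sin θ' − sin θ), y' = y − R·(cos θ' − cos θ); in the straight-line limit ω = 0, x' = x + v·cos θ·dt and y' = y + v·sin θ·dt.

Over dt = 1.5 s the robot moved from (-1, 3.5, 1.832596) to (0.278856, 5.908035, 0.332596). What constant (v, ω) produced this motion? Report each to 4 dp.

v = 2.0000, ω = -1.0000

Δθ = 0.332596 − 1.832596 = -1.500000
ω = Δθ/dt = -1.500000/1.5 = -1.0000
R = −Δy/(cos θ' − cos θ) = -2.0000
v = R·ω = -2.0000·-1.0000 = 2.0000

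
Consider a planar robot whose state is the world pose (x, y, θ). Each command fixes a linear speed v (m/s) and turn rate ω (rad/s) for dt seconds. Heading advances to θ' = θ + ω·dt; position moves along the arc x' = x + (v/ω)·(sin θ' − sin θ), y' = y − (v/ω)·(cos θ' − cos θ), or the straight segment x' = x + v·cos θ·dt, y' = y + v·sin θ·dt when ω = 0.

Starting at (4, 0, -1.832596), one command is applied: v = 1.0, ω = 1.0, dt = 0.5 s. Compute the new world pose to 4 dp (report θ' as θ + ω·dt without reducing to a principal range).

(3.9942, -0.4948, -1.3326)

θ' = -1.8326 + 1.0·0.5 = -1.3326
R = v/ω = 1.0/1.0 = 1.0000
x' = 4 + 1.0000·(sin -1.3326 − sin -1.8326) = 3.9942
y' = 0 − 1.0000·(cos -1.3326 − cos -1.8326) = -0.4948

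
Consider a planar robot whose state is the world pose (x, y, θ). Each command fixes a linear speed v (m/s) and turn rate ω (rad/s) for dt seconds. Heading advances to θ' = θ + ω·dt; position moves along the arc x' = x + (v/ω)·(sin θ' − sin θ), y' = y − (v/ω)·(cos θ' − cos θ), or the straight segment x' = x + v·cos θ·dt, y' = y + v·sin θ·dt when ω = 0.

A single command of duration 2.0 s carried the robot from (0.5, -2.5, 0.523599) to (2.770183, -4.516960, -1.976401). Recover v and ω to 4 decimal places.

v = 2.0000, ω = -1.2500

Δθ = -1.976401 − 0.523599 = -2.500000
ω = Δθ/dt = -2.500000/2.0 = -1.2500
R = Δx/(sin θ' − sin θ) = -1.6000
v = R·ω = -1.6000·-1.2500 = 2.0000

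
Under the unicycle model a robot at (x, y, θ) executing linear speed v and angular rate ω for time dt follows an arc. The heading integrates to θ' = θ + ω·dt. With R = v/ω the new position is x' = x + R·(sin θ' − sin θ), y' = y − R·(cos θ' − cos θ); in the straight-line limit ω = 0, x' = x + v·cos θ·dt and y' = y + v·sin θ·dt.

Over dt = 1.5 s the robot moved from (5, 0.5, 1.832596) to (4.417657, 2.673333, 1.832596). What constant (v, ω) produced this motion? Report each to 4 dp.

Δθ = 1.832596 − 1.832596 = 0.000000
ω = Δθ/dt = 0.000000/1.5 = 0.0000
ω = 0 → v = (Δx·cos θ + Δy·sin θ)/dt = 1.5000

v = 1.5000, ω = 0.0000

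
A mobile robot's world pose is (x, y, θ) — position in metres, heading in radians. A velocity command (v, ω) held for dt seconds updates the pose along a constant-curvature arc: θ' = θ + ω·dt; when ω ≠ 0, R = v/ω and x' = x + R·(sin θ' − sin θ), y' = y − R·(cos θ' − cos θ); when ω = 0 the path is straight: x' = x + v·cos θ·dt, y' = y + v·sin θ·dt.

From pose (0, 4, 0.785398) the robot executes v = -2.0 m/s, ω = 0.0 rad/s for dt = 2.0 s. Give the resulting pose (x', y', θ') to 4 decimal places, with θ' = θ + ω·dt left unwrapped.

θ' = 0.7854 + 0.0·2.0 = 0.7854
ω = 0 → straight: x' = 0 + -2.0·cos(0.7854)·2.0 = -2.8284
y' = 4 + -2.0·sin(0.7854)·2.0 = 1.1716

(-2.8284, 1.1716, 0.7854)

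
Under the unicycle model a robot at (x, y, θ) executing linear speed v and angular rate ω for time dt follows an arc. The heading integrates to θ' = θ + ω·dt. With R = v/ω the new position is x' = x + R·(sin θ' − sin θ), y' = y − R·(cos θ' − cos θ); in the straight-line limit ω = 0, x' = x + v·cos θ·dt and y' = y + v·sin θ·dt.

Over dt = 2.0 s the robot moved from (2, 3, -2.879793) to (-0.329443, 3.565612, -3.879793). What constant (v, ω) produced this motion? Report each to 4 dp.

Δθ = -3.879793 − -2.879793 = -1.000000
ω = Δθ/dt = -1.000000/2.0 = -0.5000
R = Δx/(sin θ' − sin θ) = -2.5000
v = R·ω = -2.5000·-0.5000 = 1.2500

v = 1.2500, ω = -0.5000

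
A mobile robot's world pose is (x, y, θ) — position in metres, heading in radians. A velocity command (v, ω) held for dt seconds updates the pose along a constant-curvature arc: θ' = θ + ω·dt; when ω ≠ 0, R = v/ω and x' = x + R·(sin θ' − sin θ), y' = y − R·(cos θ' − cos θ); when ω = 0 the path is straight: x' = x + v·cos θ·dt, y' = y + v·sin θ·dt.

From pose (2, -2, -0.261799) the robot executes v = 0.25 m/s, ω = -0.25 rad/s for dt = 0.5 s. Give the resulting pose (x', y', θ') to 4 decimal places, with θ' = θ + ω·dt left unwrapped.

(2.1184, -2.0398, -0.3868)

θ' = -0.2618 + -0.25·0.5 = -0.3868
R = v/ω = 0.25/-0.25 = -1.0000
x' = 2 + -1.0000·(sin -0.3868 − sin -0.2618) = 2.1184
y' = -2 − -1.0000·(cos -0.3868 − cos -0.2618) = -2.0398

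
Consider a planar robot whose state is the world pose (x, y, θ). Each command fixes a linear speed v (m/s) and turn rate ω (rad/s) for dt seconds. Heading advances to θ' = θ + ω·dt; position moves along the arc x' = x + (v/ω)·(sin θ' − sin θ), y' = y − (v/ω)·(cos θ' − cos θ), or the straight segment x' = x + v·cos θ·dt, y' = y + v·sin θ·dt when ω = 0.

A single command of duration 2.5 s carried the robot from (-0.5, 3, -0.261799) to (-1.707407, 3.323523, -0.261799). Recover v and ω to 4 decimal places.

v = -0.5000, ω = 0.0000

Δθ = -0.261799 − -0.261799 = 0.000000
ω = Δθ/dt = 0.000000/2.5 = 0.0000
ω = 0 → v = (Δx·cos θ + Δy·sin θ)/dt = -0.5000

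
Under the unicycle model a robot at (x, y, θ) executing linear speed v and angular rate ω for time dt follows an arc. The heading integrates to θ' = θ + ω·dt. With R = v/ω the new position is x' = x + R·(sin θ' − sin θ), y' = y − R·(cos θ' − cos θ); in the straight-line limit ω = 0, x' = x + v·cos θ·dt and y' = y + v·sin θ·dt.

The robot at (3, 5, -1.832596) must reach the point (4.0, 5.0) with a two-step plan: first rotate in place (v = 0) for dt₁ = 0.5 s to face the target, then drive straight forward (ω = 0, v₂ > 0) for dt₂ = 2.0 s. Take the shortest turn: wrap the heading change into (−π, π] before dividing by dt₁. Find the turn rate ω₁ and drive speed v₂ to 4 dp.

ω₁ = 3.6652, v₂ = 0.5000

heading to target = atan2(5−5, 4−3) = 0.0000
Δθ = wrap(0.0000 − -1.8326) = 1.8326; ω₁ = Δθ/dt₁ = 3.6652
distance = √((4−3)² + (5−5)²) = 1.0000; v₂ = distance/dt₂ = 0.5000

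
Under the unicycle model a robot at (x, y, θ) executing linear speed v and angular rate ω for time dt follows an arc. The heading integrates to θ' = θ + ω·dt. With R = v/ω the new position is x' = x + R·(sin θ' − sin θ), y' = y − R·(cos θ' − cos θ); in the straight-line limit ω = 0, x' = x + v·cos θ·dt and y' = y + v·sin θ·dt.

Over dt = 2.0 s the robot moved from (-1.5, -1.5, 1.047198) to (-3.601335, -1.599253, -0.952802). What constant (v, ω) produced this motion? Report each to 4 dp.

Δθ = -0.952802 − 1.047198 = -2.000000
ω = Δθ/dt = -2.000000/2.0 = -1.0000
R = Δx/(sin θ' − sin θ) = 1.2500
v = R·ω = 1.2500·-1.0000 = -1.2500

v = -1.2500, ω = -1.0000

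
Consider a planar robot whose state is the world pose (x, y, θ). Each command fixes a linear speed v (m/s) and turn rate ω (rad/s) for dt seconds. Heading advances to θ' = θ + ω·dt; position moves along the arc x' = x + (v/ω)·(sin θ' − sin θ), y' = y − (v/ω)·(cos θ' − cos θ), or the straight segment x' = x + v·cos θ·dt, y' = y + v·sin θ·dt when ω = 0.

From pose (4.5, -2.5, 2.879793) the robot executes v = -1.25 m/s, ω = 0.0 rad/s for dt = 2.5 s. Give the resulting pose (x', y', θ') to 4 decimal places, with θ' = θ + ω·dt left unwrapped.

θ' = 2.8798 + 0.0·2.5 = 2.8798
ω = 0 → straight: x' = 4.5 + -1.25·cos(2.8798)·2.5 = 7.5185
y' = -2.5 + -1.25·sin(2.8798)·2.5 = -3.3088

(7.5185, -3.3088, 2.8798)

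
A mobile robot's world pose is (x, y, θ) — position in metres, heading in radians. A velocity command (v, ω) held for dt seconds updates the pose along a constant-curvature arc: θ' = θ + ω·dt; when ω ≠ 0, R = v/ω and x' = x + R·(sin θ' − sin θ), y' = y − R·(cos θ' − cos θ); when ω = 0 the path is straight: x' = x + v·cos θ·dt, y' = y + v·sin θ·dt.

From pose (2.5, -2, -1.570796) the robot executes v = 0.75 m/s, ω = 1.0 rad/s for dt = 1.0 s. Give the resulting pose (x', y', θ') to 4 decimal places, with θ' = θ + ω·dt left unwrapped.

(2.8448, -2.6311, -0.5708)

θ' = -1.5708 + 1.0·1.0 = -0.5708
R = v/ω = 0.75/1.0 = 0.7500
x' = 2.5 + 0.7500·(sin -0.5708 − sin -1.5708) = 2.8448
y' = -2 − 0.7500·(cos -0.5708 − cos -1.5708) = -2.6311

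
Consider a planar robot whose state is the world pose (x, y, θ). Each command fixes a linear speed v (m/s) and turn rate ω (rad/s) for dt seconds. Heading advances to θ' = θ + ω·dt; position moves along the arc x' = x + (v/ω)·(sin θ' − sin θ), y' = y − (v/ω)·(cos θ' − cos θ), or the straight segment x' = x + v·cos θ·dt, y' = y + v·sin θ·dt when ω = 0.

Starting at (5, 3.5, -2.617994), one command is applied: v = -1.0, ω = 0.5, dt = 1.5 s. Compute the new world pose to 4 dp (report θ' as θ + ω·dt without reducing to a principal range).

(5.9123, 4.6464, -1.8680)

θ' = -2.6180 + 0.5·1.5 = -1.8680
R = v/ω = -1.0/0.5 = -2.0000
x' = 5 + -2.0000·(sin -1.8680 − sin -2.6180) = 5.9123
y' = 3.5 − -2.0000·(cos -1.8680 − cos -2.6180) = 4.6464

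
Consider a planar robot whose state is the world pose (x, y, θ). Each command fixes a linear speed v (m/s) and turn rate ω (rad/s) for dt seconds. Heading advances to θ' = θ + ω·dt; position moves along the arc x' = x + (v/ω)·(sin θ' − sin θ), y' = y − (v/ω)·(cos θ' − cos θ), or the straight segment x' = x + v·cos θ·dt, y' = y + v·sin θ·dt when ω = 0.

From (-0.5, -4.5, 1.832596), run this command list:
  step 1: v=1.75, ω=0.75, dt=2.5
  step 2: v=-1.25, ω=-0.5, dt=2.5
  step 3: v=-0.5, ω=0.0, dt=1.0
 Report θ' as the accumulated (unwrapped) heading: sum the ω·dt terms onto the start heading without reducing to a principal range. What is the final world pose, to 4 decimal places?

step 1: θ'=3.7076 (R=2.3333) → pose (-4.0051, -3.1345, 3.7076)
step 2: θ'=2.4576 (R=2.5000) → pose (-1.0847, -3.3070, 2.4576)
step 3: θ'=2.4576 (straight) → pose (-0.6972, -3.6229, 2.4576)

(-0.6972, -3.6229, 2.4576)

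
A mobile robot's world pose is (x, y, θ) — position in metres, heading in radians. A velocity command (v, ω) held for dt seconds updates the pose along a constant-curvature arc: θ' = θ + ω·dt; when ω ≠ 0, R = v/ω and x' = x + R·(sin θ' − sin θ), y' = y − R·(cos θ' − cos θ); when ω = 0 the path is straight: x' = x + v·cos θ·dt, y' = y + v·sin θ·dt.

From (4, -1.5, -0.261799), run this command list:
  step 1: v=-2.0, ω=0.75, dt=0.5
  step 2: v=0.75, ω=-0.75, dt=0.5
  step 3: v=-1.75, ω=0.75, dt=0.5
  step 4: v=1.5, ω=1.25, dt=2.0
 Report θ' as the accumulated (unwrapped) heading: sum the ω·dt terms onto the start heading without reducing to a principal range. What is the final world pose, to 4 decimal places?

(2.9823, 0.8394, 2.6132)

step 1: θ'=0.1132 (R=-2.6667) → pose (3.0086, -1.4262, 0.1132)
step 2: θ'=-0.2618 (R=-1.0000) → pose (3.3804, -1.4539, -0.2618)
step 3: θ'=0.1132 (R=-2.3333) → pose (2.5129, -1.3893, 0.1132)
step 4: θ'=2.6132 (R=1.2000) → pose (2.9823, 0.8394, 2.6132)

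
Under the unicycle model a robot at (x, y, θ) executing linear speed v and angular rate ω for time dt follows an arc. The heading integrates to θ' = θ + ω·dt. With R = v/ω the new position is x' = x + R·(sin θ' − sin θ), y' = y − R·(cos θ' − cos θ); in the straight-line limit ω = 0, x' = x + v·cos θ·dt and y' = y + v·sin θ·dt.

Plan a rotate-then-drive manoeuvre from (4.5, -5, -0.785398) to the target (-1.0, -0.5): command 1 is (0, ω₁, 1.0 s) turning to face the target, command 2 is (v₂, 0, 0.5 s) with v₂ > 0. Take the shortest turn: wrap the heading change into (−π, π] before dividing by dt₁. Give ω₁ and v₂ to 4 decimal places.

heading to target = atan2(-0.5−-5, -1−4.5) = 2.4559
Δθ = wrap(2.4559 − -0.7854) = -3.0419; ω₁ = Δθ/dt₁ = -3.0419
distance = √((-1−4.5)² + (-0.5−-5)²) = 7.1063; v₂ = distance/dt₂ = 14.2127

ω₁ = -3.0419, v₂ = 14.2127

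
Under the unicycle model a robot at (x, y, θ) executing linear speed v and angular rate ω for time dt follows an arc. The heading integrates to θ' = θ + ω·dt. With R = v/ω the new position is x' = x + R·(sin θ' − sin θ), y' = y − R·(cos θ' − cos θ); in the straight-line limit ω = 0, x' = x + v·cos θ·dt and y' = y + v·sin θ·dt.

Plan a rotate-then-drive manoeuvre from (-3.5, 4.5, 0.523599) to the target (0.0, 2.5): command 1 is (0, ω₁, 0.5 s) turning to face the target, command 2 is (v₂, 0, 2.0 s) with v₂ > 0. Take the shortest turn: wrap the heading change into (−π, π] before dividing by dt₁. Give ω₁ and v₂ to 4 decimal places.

heading to target = atan2(2.5−4.5, 0−-3.5) = -0.5191
Δθ = wrap(-0.5191 − 0.5236) = -1.0427; ω₁ = Δθ/dt₁ = -2.0855
distance = √((0−-3.5)² + (2.5−4.5)²) = 4.0311; v₂ = distance/dt₂ = 2.0156

ω₁ = -2.0855, v₂ = 2.0156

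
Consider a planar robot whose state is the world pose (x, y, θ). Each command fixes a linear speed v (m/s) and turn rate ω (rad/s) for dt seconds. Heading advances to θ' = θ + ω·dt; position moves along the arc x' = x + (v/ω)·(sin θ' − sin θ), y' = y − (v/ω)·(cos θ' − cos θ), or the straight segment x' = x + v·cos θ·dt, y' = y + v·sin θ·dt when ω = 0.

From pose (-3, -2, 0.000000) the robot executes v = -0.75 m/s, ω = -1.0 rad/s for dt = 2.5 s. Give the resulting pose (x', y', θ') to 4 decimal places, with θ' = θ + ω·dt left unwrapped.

(-3.4489, -0.6491, -2.5000)

θ' = 0.0000 + -1.0·2.5 = -2.5000
R = v/ω = -0.75/-1.0 = 0.7500
x' = -3 + 0.7500·(sin -2.5000 − sin 0.0000) = -3.4489
y' = -2 − 0.7500·(cos -2.5000 − cos 0.0000) = -0.6491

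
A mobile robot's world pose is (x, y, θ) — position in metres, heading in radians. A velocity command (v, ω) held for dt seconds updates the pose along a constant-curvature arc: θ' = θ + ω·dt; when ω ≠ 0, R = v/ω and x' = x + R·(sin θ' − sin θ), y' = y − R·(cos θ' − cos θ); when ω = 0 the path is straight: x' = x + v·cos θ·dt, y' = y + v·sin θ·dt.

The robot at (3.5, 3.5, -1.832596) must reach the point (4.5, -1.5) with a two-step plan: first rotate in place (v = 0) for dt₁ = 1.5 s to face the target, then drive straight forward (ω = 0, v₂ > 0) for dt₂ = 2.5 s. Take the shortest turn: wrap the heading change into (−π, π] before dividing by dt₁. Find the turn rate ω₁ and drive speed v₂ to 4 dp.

heading to target = atan2(-1.5−3.5, 4.5−3.5) = -1.3734
Δθ = wrap(-1.3734 − -1.8326) = 0.4592; ω₁ = Δθ/dt₁ = 0.3061
distance = √((4.5−3.5)² + (-1.5−3.5)²) = 5.0990; v₂ = distance/dt₂ = 2.0396

ω₁ = 0.3061, v₂ = 2.0396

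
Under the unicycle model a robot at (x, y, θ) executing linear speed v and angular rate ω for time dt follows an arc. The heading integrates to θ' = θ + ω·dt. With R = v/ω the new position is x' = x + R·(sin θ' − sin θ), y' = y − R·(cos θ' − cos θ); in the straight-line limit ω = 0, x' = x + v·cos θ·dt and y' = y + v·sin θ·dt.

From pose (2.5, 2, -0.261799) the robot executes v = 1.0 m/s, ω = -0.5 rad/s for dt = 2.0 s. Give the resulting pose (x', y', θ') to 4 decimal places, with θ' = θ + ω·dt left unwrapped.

θ' = -0.2618 + -0.5·2.0 = -1.2618
R = v/ω = 1.0/-0.5 = -2.0000
x' = 2.5 + -2.0000·(sin -1.2618 − sin -0.2618) = 3.8876
y' = 2 − -2.0000·(cos -1.2618 − cos -0.2618) = 0.6764

(3.8876, 0.6764, -1.2618)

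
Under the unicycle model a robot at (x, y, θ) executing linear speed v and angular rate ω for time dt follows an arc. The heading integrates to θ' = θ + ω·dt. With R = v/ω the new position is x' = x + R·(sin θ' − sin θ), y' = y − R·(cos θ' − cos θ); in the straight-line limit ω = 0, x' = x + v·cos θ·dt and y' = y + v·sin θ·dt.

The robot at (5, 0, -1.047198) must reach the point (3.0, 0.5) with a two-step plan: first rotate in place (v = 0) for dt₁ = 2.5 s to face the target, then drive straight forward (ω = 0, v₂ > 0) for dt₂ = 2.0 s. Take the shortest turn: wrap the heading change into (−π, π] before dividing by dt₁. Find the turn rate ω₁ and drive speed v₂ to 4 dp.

heading to target = atan2(0.5−0, 3−5) = 2.8966
Δθ = wrap(2.8966 − -1.0472) = -2.3394; ω₁ = Δθ/dt₁ = -0.9357
distance = √((3−5)² + (0.5−0)²) = 2.0616; v₂ = distance/dt₂ = 1.0308

ω₁ = -0.9357, v₂ = 1.0308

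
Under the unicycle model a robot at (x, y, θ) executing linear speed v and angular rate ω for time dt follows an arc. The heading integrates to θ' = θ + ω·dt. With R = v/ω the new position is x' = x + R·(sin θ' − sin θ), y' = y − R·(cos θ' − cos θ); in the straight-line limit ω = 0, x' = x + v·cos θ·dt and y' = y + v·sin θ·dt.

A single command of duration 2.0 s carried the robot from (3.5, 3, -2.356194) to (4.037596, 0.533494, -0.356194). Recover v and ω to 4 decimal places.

Δθ = -0.356194 − -2.356194 = 2.000000
ω = Δθ/dt = 2.000000/2.0 = 1.0000
R = −Δy/(cos θ' − cos θ) = 1.5000
v = R·ω = 1.5000·1.0000 = 1.5000

v = 1.5000, ω = 1.0000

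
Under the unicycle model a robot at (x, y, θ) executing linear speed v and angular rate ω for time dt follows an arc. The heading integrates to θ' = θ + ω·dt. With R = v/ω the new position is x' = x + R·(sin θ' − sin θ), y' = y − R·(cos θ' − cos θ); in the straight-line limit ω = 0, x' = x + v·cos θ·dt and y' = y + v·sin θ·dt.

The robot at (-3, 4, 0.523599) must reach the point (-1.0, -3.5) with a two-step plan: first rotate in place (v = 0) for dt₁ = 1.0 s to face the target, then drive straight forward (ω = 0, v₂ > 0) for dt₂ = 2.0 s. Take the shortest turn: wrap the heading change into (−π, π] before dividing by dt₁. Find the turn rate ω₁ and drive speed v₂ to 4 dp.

heading to target = atan2(-3.5−4, -1−-3) = -1.3102
Δθ = wrap(-1.3102 − 0.5236) = -1.8338; ω₁ = Δθ/dt₁ = -1.8338
distance = √((-1−-3)² + (-3.5−4)²) = 7.7621; v₂ = distance/dt₂ = 3.8810

ω₁ = -1.8338, v₂ = 3.8810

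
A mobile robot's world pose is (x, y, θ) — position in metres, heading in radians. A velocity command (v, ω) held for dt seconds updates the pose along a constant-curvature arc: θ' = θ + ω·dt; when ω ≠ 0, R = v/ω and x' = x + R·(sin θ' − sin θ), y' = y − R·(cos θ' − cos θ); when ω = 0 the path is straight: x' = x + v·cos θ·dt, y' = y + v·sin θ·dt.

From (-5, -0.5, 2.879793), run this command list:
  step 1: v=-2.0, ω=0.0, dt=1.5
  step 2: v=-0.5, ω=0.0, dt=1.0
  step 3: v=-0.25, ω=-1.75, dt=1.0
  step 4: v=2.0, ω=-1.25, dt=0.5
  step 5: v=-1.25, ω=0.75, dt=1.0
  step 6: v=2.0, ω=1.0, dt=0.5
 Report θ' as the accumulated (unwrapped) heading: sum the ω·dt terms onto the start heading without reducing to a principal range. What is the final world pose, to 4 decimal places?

(-1.5668, -0.8407, 1.7548)

step 1: θ'=2.8798 (straight) → pose (-2.1022, -1.2765, 2.8798)
step 2: θ'=2.8798 (straight) → pose (-1.6193, -1.4059, 2.8798)
step 3: θ'=1.1298 (R=0.1429) → pose (-1.5270, -1.6048, 1.1298)
step 4: θ'=0.5048 (R=-1.6000) → pose (-0.8539, -0.8874, 0.5048)
step 5: θ'=1.2548 (R=-1.6667) → pose (-1.6320, -1.8282, 1.2548)
step 6: θ'=1.7548 (R=2.0000) → pose (-1.5668, -0.8407, 1.7548)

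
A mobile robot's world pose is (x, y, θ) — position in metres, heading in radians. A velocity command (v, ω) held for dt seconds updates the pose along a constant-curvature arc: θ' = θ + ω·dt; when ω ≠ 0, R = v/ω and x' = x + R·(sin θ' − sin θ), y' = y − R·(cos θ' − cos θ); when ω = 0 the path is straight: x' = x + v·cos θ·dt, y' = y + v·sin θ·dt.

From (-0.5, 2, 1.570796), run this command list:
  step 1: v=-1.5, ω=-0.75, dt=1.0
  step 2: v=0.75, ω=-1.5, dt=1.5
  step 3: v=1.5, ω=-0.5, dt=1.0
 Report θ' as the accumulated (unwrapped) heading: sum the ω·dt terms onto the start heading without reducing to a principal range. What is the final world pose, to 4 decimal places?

(-0.3364, -1.1092, -1.9292)

step 1: θ'=0.8208 (R=2.0000) → pose (-1.0366, 0.6367, 0.8208)
step 2: θ'=-1.4292 (R=-0.5000) → pose (-0.1758, 0.3665, -1.4292)
step 3: θ'=-1.9292 (R=-3.0000) → pose (-0.3364, -1.1092, -1.9292)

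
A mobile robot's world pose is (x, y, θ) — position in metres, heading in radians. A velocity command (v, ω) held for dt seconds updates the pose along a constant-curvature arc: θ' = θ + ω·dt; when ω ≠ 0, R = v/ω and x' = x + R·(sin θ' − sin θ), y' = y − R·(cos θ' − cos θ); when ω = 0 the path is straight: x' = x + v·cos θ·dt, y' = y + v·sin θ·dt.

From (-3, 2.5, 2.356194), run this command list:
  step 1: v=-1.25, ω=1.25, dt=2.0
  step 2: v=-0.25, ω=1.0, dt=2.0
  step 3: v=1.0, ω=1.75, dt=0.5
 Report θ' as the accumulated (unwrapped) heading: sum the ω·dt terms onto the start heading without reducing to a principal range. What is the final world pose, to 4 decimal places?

step 1: θ'=4.8562 (R=-1.0000) → pose (-1.3032, 3.3504, 4.8562)
step 2: θ'=6.8562 (R=-0.2500) → pose (-1.6862, 3.5247, 6.8562)
step 3: θ'=7.7312 (R=0.5714) → pose (-1.4289, 3.9348, 7.7312)

(-1.4289, 3.9348, 7.7312)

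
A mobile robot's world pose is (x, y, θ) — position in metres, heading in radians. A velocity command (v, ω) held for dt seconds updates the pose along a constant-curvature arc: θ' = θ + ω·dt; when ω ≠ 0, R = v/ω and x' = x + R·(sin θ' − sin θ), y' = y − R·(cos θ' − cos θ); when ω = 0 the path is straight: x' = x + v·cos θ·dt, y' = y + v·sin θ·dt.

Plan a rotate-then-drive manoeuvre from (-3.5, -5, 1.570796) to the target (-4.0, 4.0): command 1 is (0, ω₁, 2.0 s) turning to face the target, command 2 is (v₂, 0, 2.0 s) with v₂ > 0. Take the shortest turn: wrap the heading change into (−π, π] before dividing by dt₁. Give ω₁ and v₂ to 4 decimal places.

heading to target = atan2(4−-5, -4−-3.5) = 1.6263
Δθ = wrap(1.6263 − 1.5708) = 0.0555; ω₁ = Δθ/dt₁ = 0.0277
distance = √((-4−-3.5)² + (4−-5)²) = 9.0139; v₂ = distance/dt₂ = 4.5069

ω₁ = 0.0277, v₂ = 4.5069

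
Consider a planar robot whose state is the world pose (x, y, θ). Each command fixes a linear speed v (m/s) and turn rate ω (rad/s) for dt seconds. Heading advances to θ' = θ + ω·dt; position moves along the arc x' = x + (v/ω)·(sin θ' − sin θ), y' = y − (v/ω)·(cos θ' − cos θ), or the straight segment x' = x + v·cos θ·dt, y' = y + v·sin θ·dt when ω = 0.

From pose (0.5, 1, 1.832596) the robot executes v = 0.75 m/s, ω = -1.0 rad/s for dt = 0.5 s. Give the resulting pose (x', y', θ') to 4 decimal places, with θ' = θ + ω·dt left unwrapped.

θ' = 1.8326 + -1.0·0.5 = 1.3326
R = v/ω = 0.75/-1.0 = -0.7500
x' = 0.5 + -0.7500·(sin 1.3326 − sin 1.8326) = 0.4956
y' = 1 − -0.7500·(cos 1.3326 − cos 1.8326) = 1.3711

(0.4956, 1.3711, 1.3326)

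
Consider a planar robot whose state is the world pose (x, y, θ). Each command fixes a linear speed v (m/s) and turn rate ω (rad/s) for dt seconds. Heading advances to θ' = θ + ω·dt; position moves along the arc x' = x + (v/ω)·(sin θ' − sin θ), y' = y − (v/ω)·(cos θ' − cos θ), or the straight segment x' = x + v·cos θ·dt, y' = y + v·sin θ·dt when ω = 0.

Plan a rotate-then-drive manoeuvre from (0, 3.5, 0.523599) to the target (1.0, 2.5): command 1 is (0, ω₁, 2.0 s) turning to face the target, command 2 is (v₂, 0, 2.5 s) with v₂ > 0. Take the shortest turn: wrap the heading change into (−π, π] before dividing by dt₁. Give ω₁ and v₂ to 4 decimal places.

heading to target = atan2(2.5−3.5, 1−0) = -0.7854
Δθ = wrap(-0.7854 − 0.5236) = -1.3090; ω₁ = Δθ/dt₁ = -0.6545
distance = √((1−0)² + (2.5−3.5)²) = 1.4142; v₂ = distance/dt₂ = 0.5657

ω₁ = -0.6545, v₂ = 0.5657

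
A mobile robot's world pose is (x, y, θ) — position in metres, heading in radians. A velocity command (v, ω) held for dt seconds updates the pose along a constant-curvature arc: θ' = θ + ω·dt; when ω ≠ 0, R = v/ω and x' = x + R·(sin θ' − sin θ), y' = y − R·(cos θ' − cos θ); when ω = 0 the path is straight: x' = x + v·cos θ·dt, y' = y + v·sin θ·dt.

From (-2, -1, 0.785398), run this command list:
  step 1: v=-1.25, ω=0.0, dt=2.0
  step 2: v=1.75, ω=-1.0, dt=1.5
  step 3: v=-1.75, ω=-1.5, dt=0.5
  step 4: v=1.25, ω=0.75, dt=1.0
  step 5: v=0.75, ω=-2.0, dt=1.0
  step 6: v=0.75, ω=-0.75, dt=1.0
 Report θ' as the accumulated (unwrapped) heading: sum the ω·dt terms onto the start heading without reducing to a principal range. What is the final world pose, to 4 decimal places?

(-2.0360, -3.6707, -3.4646)

step 1: θ'=0.7854 (straight) → pose (-3.7678, -2.7678, 0.7854)
step 2: θ'=-0.7146 (R=-1.7500) → pose (-1.3835, -2.6833, -0.7146)
step 3: θ'=-1.4646 (R=1.1667) → pose (-1.7791, -1.9257, -1.4646)
step 4: θ'=-0.7146 (R=1.6667) → pose (-1.2140, -3.0080, -0.7146)
step 5: θ'=-2.7146 (R=-0.3750) → pose (-1.3044, -3.6326, -2.7146)
step 6: θ'=-3.4646 (R=-1.0000) → pose (-2.0360, -3.6707, -3.4646)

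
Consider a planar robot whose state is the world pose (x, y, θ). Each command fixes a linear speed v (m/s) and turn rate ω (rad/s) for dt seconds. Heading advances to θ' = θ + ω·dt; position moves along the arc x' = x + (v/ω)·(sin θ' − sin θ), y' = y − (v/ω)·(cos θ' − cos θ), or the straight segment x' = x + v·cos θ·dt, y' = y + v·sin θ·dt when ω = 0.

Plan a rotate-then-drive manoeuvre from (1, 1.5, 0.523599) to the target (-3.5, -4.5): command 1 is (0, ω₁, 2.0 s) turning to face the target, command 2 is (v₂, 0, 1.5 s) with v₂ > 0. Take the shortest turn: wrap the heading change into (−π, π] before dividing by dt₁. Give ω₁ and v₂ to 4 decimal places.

heading to target = atan2(-4.5−1.5, -3.5−1) = -2.2143
Δθ = wrap(-2.2143 − 0.5236) = -2.7379; ω₁ = Δθ/dt₁ = -1.3689
distance = √((-3.5−1)² + (-4.5−1.5)²) = 7.5000; v₂ = distance/dt₂ = 5.0000

ω₁ = -1.3689, v₂ = 5.0000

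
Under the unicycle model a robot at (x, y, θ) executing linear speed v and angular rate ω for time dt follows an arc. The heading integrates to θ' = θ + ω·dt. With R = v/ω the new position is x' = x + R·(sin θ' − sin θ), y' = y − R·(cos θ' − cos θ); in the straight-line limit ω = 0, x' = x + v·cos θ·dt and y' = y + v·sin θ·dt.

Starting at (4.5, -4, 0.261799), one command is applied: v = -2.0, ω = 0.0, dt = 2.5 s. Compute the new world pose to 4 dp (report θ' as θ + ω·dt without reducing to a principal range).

θ' = 0.2618 + 0.0·2.5 = 0.2618
ω = 0 → straight: x' = 4.5 + -2.0·cos(0.2618)·2.5 = -0.3296
y' = -4 + -2.0·sin(0.2618)·2.5 = -5.2941

(-0.3296, -5.2941, 0.2618)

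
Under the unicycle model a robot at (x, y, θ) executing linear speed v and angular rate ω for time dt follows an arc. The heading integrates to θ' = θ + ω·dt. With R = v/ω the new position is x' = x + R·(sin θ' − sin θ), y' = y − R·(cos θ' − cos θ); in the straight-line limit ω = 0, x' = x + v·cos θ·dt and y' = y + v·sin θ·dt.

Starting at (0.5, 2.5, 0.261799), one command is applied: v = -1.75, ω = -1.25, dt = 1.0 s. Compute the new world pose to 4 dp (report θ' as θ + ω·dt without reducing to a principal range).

θ' = 0.2618 + -1.25·1.0 = -0.9882
R = v/ω = -1.75/-1.25 = 1.4000
x' = 0.5 + 1.4000·(sin -0.9882 − sin 0.2618) = -1.0314
y' = 2.5 − 1.4000·(cos -0.9882 − cos 0.2618) = 3.0820

(-1.0314, 3.0820, -0.9882)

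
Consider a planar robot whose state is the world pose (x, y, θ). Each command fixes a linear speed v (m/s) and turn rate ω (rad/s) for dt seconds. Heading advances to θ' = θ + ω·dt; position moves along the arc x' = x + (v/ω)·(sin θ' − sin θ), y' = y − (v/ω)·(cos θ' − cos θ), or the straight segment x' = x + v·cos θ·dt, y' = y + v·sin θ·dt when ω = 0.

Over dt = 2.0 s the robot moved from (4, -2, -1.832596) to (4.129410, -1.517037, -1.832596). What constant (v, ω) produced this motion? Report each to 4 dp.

Δθ = -1.832596 − -1.832596 = 0.000000
ω = Δθ/dt = 0.000000/2.0 = 0.0000
ω = 0 → v = (Δx·cos θ + Δy·sin θ)/dt = -0.2500

v = -0.2500, ω = 0.0000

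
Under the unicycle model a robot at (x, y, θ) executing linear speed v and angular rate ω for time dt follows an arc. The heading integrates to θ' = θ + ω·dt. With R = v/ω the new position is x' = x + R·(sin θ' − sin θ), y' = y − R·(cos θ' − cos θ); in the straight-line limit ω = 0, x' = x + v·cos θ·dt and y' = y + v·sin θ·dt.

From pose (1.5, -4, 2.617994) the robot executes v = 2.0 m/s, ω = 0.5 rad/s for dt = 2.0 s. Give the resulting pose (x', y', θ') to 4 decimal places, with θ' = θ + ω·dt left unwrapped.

θ' = 2.6180 + 0.5·2.0 = 3.6180
R = v/ω = 2.0/0.5 = 4.0000
x' = 1.5 + 4.0000·(sin 3.6180 − sin 2.6180) = -2.3343
y' = -4 − 4.0000·(cos 3.6180 − cos 2.6180) = -3.9095

(-2.3343, -3.9095, 3.6180)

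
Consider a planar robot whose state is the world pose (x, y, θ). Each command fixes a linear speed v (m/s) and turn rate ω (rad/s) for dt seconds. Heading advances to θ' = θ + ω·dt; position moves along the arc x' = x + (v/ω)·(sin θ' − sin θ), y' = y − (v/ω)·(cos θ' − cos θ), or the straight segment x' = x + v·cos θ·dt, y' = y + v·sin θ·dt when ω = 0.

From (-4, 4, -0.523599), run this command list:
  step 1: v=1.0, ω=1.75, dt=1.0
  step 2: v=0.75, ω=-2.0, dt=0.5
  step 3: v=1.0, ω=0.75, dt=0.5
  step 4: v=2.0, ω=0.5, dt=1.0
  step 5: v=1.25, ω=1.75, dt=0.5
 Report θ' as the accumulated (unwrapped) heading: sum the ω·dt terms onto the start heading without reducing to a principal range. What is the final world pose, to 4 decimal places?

(-1.1290, 6.8344, 1.9764)

step 1: θ'=1.2264 (R=0.5714) → pose (-3.1764, 4.3019, 1.2264)
step 2: θ'=0.2264 (R=-0.3750) → pose (-2.9076, 4.5408, 0.2264)
step 3: θ'=0.6014 (R=1.3333) → pose (-2.4525, 4.7407, 0.6014)
step 4: θ'=1.1014 (R=4.0000) → pose (-1.1483, 6.2295, 1.1014)
step 5: θ'=1.9764 (R=0.7143) → pose (-1.1290, 6.8344, 1.9764)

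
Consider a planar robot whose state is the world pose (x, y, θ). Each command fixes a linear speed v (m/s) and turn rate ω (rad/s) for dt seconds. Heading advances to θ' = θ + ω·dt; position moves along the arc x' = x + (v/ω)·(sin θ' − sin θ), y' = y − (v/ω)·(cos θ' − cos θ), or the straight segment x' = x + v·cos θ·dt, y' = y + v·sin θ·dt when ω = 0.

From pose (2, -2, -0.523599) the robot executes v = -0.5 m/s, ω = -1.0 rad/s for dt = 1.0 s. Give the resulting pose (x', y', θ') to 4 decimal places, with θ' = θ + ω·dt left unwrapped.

θ' = -0.5236 + -1.0·1.0 = -1.5236
R = v/ω = -0.5/-1.0 = 0.5000
x' = 2 + 0.5000·(sin -1.5236 − sin -0.5236) = 1.7506
y' = -2 − 0.5000·(cos -1.5236 − cos -0.5236) = -1.5906

(1.7506, -1.5906, -1.5236)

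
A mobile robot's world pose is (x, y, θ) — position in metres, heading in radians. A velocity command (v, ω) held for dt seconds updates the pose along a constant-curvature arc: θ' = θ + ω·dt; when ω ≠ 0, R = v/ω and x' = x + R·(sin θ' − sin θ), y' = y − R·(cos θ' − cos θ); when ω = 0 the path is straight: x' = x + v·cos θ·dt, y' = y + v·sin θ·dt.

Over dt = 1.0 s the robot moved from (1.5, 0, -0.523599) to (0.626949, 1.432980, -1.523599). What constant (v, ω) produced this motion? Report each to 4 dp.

v = -1.7500, ω = -1.0000

Δθ = -1.523599 − -0.523599 = -1.000000
ω = Δθ/dt = -1.000000/1.0 = -1.0000
R = −Δy/(cos θ' − cos θ) = 1.7500
v = R·ω = 1.7500·-1.0000 = -1.7500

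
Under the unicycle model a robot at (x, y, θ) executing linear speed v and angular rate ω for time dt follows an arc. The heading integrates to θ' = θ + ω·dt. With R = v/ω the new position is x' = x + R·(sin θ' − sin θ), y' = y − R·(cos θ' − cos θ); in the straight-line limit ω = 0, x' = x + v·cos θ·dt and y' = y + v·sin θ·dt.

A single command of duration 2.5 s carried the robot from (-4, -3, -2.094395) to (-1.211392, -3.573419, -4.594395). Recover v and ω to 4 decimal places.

Δθ = -4.594395 − -2.094395 = -2.500000
ω = Δθ/dt = -2.500000/2.5 = -1.0000
R = Δx/(sin θ' − sin θ) = 1.5000
v = R·ω = 1.5000·-1.0000 = -1.5000

v = -1.5000, ω = -1.0000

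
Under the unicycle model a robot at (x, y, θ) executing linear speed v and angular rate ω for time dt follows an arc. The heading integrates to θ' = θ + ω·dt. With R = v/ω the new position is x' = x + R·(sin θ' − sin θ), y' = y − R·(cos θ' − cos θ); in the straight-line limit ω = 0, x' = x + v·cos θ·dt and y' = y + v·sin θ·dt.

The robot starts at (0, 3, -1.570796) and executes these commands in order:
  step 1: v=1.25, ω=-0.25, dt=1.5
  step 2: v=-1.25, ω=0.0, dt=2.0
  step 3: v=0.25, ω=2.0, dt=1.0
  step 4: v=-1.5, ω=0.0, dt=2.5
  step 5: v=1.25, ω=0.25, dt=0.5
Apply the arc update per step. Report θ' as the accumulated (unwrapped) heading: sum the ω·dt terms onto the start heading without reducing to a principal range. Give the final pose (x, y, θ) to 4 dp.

step 1: θ'=-1.9458 (R=-5.0000) → pose (-0.3475, 1.1686, -1.9458)
step 2: θ'=-1.9458 (straight) → pose (0.5682, 3.4949, -1.9458)
step 3: θ'=0.0542 (R=0.1250) → pose (0.6913, 3.3243, 0.0542)
step 4: θ'=0.0542 (straight) → pose (-3.0532, 3.1211, 0.0542)
step 5: θ'=0.1792 (R=5.0000) → pose (-2.4328, 3.1939, 0.1792)

(-2.4328, 3.1939, 0.1792)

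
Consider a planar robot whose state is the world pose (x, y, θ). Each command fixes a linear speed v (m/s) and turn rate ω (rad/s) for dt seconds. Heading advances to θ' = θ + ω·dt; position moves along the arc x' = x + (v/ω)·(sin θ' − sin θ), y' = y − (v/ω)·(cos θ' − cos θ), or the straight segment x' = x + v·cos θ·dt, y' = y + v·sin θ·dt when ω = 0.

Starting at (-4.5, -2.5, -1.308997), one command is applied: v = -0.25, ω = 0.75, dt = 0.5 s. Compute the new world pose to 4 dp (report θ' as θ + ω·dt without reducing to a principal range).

θ' = -1.3090 + 0.75·0.5 = -0.9340
R = v/ω = -0.25/0.75 = -0.3333
x' = -4.5 + -0.3333·(sin -0.9340 − sin -1.3090) = -4.5540
y' = -2.5 − -0.3333·(cos -0.9340 − cos -1.3090) = -2.3881

(-4.5540, -2.3881, -0.9340)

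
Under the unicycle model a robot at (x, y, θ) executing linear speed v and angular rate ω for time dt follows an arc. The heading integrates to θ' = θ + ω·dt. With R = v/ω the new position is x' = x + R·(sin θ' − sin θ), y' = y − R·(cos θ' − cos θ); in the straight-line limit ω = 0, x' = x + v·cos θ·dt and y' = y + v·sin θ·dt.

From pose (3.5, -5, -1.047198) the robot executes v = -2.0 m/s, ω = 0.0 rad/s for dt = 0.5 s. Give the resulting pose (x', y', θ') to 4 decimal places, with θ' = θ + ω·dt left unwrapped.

(3.0000, -4.1340, -1.0472)

θ' = -1.0472 + 0.0·0.5 = -1.0472
ω = 0 → straight: x' = 3.5 + -2.0·cos(-1.0472)·0.5 = 3.0000
y' = -5 + -2.0·sin(-1.0472)·0.5 = -4.1340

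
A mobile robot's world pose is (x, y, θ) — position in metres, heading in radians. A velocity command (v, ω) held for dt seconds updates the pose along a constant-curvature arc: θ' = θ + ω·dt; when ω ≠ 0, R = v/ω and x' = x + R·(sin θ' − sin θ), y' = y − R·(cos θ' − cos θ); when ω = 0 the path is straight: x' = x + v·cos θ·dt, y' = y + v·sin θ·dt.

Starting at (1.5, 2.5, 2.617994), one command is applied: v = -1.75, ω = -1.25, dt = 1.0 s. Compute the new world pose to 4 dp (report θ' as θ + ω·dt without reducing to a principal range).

θ' = 2.6180 + -1.25·1.0 = 1.3680
R = v/ω = -1.75/-1.25 = 1.4000
x' = 1.5 + 1.4000·(sin 1.3680 − sin 2.6180) = 2.1713
y' = 2.5 − 1.4000·(cos 1.3680 − cos 2.6180) = 1.0056

(2.1713, 1.0056, 1.3680)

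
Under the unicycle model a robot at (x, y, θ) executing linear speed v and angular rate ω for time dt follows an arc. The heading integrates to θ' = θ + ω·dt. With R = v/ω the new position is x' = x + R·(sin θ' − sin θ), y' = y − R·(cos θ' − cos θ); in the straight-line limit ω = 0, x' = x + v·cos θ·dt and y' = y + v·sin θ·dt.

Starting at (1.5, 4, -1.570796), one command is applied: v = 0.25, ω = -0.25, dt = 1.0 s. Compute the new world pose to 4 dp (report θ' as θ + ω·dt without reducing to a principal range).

(1.4689, 3.7526, -1.8208)

θ' = -1.5708 + -0.25·1.0 = -1.8208
R = v/ω = 0.25/-0.25 = -1.0000
x' = 1.5 + -1.0000·(sin -1.8208 − sin -1.5708) = 1.4689
y' = 4 − -1.0000·(cos -1.8208 − cos -1.5708) = 3.7526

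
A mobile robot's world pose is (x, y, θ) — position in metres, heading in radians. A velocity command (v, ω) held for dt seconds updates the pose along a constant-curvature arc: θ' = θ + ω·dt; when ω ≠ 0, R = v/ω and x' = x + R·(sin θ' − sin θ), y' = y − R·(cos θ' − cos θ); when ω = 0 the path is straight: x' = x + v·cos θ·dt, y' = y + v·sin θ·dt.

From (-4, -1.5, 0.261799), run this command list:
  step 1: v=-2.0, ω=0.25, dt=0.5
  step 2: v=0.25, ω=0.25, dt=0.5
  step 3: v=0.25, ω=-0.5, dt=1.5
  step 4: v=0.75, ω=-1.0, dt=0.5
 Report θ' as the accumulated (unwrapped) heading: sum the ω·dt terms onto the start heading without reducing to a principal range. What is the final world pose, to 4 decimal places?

step 1: θ'=0.3868 (R=-8.0000) → pose (-4.9473, -1.8184, 0.3868)
step 2: θ'=0.5118 (R=1.0000) → pose (-4.8347, -1.7642, 0.5118)
step 3: θ'=-0.2382 (R=-0.5000) → pose (-4.4719, -1.7142, -0.2382)
step 4: θ'=-0.7382 (R=-0.7500) → pose (-4.1441, -1.8883, -0.7382)

(-4.1441, -1.8883, -0.7382)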